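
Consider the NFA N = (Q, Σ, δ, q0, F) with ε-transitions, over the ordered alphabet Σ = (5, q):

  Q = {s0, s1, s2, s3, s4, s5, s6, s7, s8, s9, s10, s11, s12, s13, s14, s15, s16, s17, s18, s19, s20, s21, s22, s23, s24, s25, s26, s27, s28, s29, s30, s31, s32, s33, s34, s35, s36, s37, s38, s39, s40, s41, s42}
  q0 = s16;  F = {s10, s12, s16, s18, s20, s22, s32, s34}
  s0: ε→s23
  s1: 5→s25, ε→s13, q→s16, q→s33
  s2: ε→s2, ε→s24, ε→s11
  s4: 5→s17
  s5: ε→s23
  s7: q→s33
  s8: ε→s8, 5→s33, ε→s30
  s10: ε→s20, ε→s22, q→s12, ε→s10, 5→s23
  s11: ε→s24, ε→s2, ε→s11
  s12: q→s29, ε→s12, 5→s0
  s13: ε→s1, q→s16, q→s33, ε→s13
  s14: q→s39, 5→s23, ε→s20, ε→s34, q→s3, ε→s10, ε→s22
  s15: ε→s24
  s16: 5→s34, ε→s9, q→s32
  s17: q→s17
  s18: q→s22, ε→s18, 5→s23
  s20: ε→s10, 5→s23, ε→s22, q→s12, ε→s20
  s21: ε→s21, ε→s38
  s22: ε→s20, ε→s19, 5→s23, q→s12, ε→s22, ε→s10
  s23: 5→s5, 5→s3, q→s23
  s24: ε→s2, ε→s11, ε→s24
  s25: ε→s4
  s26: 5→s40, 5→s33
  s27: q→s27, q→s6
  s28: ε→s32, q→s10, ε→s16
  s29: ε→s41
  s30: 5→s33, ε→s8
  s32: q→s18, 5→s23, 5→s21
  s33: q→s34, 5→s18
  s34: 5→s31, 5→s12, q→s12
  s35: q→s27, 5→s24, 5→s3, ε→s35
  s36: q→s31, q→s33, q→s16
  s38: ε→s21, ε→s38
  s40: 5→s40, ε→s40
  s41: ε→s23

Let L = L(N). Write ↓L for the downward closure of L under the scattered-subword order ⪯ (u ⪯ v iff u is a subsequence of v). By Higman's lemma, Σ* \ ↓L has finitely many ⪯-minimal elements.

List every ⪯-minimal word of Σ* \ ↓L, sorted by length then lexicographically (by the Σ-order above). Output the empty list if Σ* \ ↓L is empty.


|Q|=43, |F|=8, |δ|=94 (46 ε).
min D↑ (7 st, q0=0, F={4}): 0:5→1,q→2 1:5→3,q→3 2:5→4,q→5 3:5→4,q→4 4:5→4,q→4 5:5→4,q→6 6:5→4,q→3 (ε-aug+det+¬).
'q5': N↓-sim [19, 15, 6] end={s0,s21,s23,s3,s38,s5} — reject; 2/2 single-dels accept.
'555': N↓-sim [19, 11, 8, 4] end={s0,s23,s3,s5} ∉↓L; 3/3 deletions ∈↓L.
'55q': run [19, 11, 8, 5] end={s23,s29,s3,s41,s5} — reject; 3/3 del acc.
'5qq': run [19, 11, 7, 5] end={s23,s29,s3,s41,s5} ∉↓L; 3/3 del acc.
'qqqqq': |S_i|=[19, 15, 12, 11, 7, 5] end={s23,s29,s3,s41,s5} rej; 5/5 single-dels accept.
5 minimals (antichain).

A = [q5, 555, 55q, 5qq, qqqqq].


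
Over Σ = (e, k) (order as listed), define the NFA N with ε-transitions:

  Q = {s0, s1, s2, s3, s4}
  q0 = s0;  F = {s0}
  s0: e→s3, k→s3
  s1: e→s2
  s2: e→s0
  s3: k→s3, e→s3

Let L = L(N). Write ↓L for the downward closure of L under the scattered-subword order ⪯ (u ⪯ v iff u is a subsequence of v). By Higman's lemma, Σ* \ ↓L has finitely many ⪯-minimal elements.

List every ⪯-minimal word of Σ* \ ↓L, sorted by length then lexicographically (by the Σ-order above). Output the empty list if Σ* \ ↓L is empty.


|Q|=5, |F|=1, |δ|=6 (0 ε).
min D↑ (2 st, q0=0, F={1}): 0:e→1,k→1 1:e→1,k→1.
'e': N↓-sim [2, 1] end={s3} ∉↓L; 1/1 del acc.
'k': run [2, 1] end={s3} — reject; 1/1 deletions ∈↓L.
2 minimals (antichain).

Antichain: [e, k].


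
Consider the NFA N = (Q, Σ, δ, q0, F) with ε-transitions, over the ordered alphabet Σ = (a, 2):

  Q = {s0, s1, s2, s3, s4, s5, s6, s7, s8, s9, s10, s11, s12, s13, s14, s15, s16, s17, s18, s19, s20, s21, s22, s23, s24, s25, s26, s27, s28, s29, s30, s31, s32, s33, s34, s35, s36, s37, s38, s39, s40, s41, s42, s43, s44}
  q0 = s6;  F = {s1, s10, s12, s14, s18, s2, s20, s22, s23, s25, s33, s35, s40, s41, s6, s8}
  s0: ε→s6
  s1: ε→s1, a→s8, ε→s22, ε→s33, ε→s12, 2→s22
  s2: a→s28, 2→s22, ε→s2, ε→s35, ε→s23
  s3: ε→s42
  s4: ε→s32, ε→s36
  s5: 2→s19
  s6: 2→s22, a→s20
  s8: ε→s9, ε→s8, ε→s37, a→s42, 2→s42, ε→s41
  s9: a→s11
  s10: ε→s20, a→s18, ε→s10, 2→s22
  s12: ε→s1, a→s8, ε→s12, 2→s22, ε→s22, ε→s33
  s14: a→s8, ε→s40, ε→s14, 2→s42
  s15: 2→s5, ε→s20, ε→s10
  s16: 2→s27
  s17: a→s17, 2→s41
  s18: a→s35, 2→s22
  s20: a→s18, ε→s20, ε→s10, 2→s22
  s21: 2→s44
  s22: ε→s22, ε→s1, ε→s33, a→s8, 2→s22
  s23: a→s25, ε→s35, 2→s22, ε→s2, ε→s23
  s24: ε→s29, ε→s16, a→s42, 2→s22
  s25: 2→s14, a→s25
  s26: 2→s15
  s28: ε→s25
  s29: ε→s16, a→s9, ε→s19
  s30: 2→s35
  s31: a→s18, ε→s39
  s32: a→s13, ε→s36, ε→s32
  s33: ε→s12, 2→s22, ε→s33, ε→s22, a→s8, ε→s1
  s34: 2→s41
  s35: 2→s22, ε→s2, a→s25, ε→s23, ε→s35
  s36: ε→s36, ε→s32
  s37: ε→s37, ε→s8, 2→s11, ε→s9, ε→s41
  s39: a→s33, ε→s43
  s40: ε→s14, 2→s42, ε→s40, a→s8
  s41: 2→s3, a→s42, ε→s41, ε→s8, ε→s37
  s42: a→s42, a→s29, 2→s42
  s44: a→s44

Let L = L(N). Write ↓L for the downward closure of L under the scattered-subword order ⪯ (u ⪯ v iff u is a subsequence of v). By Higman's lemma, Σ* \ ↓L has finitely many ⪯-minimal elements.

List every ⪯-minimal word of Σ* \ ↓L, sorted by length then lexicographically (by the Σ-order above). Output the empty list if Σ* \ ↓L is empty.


min(Σ*\↓L) = [2aa, 2a2, aaaa22].

|Q|=45, |F|=16, |δ|=113 (60 ε).
min D↑ (9 st, q0=0, F={6}): 0:a→1,2→2 1:a→3,2→2 2:a→4,2→2 3:a→5,2→2 4:a→6,2→6 5:a→7,2→2 6:a→6,2→6 7:a→7,2→8 8:a→4,2→6 (ε-aug+det+¬).
'2aa': N↓-sim [26, 17, 11, 7] end={s11,s16,s19,s27,s29,s42,s9} — reject; 3/3 deletions ∈↓L.
'2a2': N↓-sim [26, 17, 11, 8] end={s11,s16,s19,s27,s29,s3,s42,s9} rej; 3/3 del acc.
'aaaa22': |S_i|=[26, 25, 23, 22, 15, 13, 8] end={s11,s16,s19,s27,s29,s3,s42,s9} ∉↓L; 6/6 single-dels accept.
3 obstructions.


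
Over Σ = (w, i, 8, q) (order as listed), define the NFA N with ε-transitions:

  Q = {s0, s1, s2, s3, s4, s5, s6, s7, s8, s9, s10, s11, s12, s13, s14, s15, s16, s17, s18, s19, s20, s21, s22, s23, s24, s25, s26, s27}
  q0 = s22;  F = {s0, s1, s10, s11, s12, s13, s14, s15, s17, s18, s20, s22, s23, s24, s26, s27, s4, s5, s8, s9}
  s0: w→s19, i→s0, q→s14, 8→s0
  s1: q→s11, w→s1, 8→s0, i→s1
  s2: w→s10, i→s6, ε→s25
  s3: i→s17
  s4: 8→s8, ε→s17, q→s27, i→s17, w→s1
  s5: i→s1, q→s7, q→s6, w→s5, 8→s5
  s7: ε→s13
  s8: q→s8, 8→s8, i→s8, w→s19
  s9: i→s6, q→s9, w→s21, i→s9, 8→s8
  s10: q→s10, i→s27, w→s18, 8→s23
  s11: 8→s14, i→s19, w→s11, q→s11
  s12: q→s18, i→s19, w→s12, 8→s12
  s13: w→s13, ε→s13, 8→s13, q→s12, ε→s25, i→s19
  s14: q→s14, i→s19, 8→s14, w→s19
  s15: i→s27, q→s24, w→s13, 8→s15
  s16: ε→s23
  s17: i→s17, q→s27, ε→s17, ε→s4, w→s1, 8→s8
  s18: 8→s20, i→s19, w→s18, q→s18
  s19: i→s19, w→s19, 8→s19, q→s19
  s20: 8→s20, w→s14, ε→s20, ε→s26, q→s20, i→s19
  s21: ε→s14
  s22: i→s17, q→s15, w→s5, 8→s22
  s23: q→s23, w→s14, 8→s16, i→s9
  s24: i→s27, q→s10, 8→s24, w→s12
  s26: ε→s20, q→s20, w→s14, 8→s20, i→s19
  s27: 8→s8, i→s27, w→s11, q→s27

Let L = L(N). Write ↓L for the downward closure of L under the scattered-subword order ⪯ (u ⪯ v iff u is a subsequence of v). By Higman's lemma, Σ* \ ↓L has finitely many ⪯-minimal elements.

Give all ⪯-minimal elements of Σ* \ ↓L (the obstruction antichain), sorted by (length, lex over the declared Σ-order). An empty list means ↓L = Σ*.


min(Σ*\↓L) = [wqi, i8w, qwi, qqq8ww].

|Q|=28, |F|=20, |δ|=101 (12 ε).
min D↑ (19 st, q0=0, F={11}): 0:w→1,i→2,8→0,q→3 1:w→1,i→4,8→1,q→5 2:w→4,i→2,8→6,q→7 3:w→5,i→7,8→3,q→8 4:w→4,i→4,8→9,q→10 5:w→5,i→11,8→5,q→12 6:w→11,i→6,8→6,q→6 7:w→10,i→7,8→6,q→7 8:w→12,i→7,8→8,q→13 9:w→11,i→9,8→9,q→14 10:w→10,i→11,8→14,q→10 11:w→11,i→11,8→11,q→11 12:w→12,i→11,8→12,q→15 13:w→15,i→7,8→16,q→13 14:w→11,i→11,8→14,q→14 15:w→15,i→11,8→17,q→15 16:w→14,i→18,8→16,q→16 17:w→14,i→11,8→17,q→17 18:w→14,i→18,8→6,q→18 (ε-aug+det+¬).
'wqi': N↓-sim [26, 15, 11, 1] end={s19} ∉↓L; 3/3 single-dels accept.
'i8w': run [26, 12, 4, 1] end={s19} ∉↓L; 3/3 del acc.
'qwi': |S_i|=[26, 20, 10, 1] end={s19} — reject; 3/3 del acc.
'qqq8ww': N↓-sim [26, 20, 16, 14, 10, 3, 1] end={s19} ∉↓L; 6/6 del acc.
4 minimals (antichain).


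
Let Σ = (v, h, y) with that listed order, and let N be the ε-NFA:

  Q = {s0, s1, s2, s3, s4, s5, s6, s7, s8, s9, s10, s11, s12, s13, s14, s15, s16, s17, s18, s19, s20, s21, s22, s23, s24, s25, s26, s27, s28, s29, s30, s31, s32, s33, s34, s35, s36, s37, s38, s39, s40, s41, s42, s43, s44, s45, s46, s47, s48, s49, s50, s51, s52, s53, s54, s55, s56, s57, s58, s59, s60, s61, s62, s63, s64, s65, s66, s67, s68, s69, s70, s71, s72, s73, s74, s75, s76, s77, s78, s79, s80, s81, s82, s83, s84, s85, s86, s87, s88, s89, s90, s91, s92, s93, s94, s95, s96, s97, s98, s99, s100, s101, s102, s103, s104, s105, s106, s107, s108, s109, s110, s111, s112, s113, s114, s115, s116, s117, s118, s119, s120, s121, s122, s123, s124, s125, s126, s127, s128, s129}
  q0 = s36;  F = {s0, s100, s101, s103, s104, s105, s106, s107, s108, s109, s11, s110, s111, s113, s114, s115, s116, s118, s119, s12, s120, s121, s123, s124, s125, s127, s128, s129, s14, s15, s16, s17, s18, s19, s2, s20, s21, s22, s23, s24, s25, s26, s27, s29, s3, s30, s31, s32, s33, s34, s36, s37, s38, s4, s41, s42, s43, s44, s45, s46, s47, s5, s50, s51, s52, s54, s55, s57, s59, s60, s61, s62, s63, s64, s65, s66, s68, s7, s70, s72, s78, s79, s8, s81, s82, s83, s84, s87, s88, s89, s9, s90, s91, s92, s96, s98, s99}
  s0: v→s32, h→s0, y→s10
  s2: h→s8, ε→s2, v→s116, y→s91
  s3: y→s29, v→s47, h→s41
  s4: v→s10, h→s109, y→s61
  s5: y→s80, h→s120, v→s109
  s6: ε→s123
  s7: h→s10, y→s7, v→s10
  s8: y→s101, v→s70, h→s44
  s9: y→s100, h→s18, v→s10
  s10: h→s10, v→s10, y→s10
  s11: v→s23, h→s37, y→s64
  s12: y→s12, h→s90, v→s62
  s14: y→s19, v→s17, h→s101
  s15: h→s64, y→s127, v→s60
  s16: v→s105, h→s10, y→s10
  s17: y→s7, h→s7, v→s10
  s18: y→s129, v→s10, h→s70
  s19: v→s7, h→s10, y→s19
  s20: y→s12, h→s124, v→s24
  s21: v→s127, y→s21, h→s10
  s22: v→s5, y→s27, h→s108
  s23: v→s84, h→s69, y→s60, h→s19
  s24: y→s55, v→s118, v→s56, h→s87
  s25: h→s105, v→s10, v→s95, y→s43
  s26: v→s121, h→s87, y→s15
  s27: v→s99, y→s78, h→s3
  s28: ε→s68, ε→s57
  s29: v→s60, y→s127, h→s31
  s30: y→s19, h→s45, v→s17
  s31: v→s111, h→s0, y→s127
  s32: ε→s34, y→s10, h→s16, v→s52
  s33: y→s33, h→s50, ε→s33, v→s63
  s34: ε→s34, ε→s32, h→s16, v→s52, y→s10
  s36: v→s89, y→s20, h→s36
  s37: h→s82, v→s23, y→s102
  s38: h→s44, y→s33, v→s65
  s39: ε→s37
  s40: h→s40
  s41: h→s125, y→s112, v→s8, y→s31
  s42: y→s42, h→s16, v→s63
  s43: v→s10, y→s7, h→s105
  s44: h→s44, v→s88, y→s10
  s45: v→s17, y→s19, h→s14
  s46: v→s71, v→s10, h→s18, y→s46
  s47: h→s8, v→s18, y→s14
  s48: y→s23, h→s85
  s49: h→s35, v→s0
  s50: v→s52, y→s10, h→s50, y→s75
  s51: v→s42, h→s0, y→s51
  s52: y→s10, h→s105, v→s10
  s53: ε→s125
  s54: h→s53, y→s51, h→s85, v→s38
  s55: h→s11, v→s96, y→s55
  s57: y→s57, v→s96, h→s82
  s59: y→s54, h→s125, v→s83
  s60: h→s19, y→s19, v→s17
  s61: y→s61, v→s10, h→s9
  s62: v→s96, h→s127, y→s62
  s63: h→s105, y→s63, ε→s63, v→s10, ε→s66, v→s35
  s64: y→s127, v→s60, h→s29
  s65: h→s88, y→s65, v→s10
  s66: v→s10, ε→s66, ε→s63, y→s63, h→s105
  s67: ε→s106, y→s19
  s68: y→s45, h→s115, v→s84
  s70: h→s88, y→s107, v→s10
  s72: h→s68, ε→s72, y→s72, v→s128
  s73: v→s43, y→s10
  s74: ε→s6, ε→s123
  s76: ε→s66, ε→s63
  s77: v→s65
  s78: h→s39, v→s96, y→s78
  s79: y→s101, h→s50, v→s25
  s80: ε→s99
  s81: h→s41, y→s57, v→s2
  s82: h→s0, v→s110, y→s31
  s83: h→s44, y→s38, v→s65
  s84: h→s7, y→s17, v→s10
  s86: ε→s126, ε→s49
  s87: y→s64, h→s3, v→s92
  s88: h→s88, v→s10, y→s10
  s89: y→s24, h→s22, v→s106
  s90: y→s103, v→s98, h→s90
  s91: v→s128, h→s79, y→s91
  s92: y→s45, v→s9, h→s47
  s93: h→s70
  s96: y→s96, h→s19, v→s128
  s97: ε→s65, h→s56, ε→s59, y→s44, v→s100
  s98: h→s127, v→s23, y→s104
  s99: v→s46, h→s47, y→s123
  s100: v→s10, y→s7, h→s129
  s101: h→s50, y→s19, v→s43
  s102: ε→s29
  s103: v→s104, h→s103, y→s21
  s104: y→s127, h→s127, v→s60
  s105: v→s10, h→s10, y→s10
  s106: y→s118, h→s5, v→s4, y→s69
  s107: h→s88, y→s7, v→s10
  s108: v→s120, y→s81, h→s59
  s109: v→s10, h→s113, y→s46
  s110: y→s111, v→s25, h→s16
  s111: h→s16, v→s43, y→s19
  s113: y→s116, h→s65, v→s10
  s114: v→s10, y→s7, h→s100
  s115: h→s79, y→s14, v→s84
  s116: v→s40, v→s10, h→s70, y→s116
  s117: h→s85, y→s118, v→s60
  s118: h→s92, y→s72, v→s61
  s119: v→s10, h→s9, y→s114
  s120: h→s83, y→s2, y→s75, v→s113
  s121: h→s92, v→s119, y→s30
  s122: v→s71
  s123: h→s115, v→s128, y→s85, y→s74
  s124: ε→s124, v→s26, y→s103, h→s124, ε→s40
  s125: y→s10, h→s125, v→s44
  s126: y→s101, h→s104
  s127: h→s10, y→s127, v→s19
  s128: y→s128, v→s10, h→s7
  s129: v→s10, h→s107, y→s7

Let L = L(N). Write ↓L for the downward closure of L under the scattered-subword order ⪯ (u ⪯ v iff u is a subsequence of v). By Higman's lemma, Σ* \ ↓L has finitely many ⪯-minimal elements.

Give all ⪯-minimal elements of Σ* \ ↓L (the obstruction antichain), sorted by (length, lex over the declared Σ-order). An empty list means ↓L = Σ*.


min(Σ*\↓L) = [vvvv, yhyyh, yyvhh, vhhhhy].

|Q|=130, |F|=97, |δ|=353 (28 ε).
min D↑ (96 st, q0=0, F={19}): 0:v→1,h→0,y→2 1:v→3,h→4,y→5 2:v→5,h→6,y→7 3:v→8,h→9,y→10 4:v→9,h→11,y→12 5:v→10,h→13,y→14 6:v→15,h→6,y→16 7:v→17,h→18,y→7 8:v→19,h→20,y→21 9:v→20,h→22,y→23 10:v→21,h→24,y→25 11:v→22,h→26,y→27 12:v→23,h→28,y→29 13:v→24,h→28,y→30 14:v→31,h→32,y→14 15:v→33,h→13,y→34 16:v→35,h→16,y→36 17:v→31,h→37,y→17 18:v→38,h→18,y→16 19:v→19,h→19,y→19 20:v→19,h→39,y→40 21:v→19,h→41,y→21 22:v→39,h→42,y→43 23:v→40,h→44,y→45 24:v→41,h→44,y→46 25:v→47,h→48,y→25 26:v→42,h→49,y→50 27:v→43,h→51,y→52 28:v→44,h→51,y→53 29:v→31,h→54,y→29 30:v→55,h→53,y→37 31:v→47,h→56,y→31 32:v→57,h→54,y→30 33:v→58,h→24,y→59 34:v→55,h→30,y→37 35:v→55,h→37,y→37 36:v→37,h→19,y→36 37:v→56,h→19,y→37 38:v→57,h→37,y→35 39:v→19,h→60,y→61 40:v→19,h→62,y→40 41:v→19,h→62,y→63 42:v→60,h→64,y→65 43:v→61,h→66,y→67 44:v→62,h→66,y→68 45:v→47,h→69,y→45 46:v→70,h→68,y→56 47:v→19,h→71,y→47 48:v→72,h→69,y→46 49:v→64,h→49,y→19 50:v→65,h→49,y→73 51:v→66,h→49,y→74 52:v→31,h→75,y→52 53:v→55,h→74,y→37 54:v→57,h→75,y→53 55:v→70,h→56,y→56 56:v→71,h→19,y→56 57:v→72,h→56,y→55 58:v→19,h→41,y→76 59:v→70,h→46,y→56 60:v→19,h→77,y→60 61:v→19,h→78,y→61 62:v→19,h→78,y→79 63:v→19,h→79,y→71 64:v→77,h→64,y→19 65:v→60,h→64,y→80 66:v→78,h→64,y→81 67:v→47,h→82,y→67 68:v→70,h→81,y→56 69:v→72,h→82,y→68 70:v→19,h→71,y→71 71:v→19,h→19,y→71 72:v→19,h→71,y→70 73:v→83,h→84,y→73 74:v→85,h→84,y→37 75:v→86,h→84,y→74 76:v→19,h→63,y→71 77:v→19,h→77,y→19 78:v→19,h→77,y→87 79:v→19,h→87,y→71 80:v→88,h→89,y→80 81:v→90,h→89,y→56 82:v→91,h→89,y→81 83:v→88,h→92,y→83 84:v→93,h→84,y→19 85:v→90,h→92,y→56 86:v→91,h→92,y→85 87:v→19,h→77,y→71 88:v→19,h→94,y→88 89:v→95,h→89,y→19 90:v→19,h→94,y→71 91:v→19,h→94,y→90 92:v→94,h→19,y→19 93:v→95,h→92,y→19 94:v→19,h→19,y→19 95:v→19,h→94,y→19 (ε-aug+det+¬).
'vvvv': |S_i|=[113, 106, 73, 31, 5] end={s10,s35,s40,s71,s95} ∉↓L; 4/4 del acc.
'yhyyh': run [113, 101, 67, 34, 6, 1] end={s10} ∉↓L; 5/5 deletions ∈↓L.
'yyvhh': |S_i|=[113, 101, 77, 30, 8, 2] end={s10,s40} — reject; 5/5 deletions ∈↓L.
'vhhhhy': |S_i|=[113, 106, 88, 68, 44, 15, 2] end={s10,s75} rej; 6/6 single-dels accept.
4 minimals (antichain).


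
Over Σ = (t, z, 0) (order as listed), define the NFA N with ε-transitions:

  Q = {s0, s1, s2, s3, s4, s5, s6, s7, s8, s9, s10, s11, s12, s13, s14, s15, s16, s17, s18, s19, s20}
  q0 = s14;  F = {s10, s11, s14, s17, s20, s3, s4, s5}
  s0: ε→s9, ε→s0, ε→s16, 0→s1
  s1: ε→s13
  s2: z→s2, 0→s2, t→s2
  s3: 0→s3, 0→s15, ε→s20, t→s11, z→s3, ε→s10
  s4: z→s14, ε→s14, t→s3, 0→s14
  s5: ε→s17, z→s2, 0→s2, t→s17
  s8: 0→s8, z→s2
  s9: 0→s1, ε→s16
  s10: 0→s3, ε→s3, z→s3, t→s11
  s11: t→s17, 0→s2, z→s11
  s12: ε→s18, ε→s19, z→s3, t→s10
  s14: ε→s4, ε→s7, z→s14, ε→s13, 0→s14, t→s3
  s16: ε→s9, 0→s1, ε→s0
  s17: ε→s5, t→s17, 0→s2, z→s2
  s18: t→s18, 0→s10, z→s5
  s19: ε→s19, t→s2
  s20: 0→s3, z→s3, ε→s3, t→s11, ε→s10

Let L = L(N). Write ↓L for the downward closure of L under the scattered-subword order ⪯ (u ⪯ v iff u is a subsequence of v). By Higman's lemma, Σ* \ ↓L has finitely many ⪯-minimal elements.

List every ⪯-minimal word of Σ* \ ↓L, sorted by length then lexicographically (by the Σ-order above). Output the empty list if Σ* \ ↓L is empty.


min(Σ*\↓L) = [tt0, tttz].

|Q|=21, |F|=8, |δ|=60 (21 ε).
min D↑ (5 st, q0=0, F={4}): 0:t→1,z→0,0→0 1:t→2,z→1,0→1 2:t→3,z→2,0→4 3:t→3,z→4,0→4 4:t→4,z→4,0→4 (ε-aug+det+¬).
'tt0': run [12, 8, 4, 1] end={s2} rej; 3/3 deletions ∈↓L.
'tttz': N↓-sim [12, 8, 4, 3, 1] end={s2} ∉↓L; 4/4 single-dels accept.
2 minimals (antichain).


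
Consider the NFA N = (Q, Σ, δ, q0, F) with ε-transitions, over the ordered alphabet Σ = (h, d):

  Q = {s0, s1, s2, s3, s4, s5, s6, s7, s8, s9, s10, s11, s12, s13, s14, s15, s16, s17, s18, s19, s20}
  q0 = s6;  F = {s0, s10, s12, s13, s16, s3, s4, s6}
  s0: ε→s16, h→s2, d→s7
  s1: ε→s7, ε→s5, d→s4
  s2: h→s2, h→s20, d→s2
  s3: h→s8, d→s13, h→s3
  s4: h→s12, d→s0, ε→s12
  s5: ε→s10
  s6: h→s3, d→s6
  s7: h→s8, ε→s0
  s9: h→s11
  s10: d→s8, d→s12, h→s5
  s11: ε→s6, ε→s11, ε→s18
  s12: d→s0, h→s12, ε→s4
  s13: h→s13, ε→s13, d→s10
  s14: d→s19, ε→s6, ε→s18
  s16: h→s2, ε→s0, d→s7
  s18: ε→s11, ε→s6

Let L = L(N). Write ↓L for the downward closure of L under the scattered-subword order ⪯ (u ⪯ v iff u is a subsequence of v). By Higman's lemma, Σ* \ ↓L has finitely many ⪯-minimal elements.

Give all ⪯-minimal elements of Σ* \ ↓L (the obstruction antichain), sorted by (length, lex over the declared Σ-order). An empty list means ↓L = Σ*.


|Q|=21, |F|=8, |δ|=41 (16 ε).
min D↑ (7 st, q0=0, F={6}): 0:h→1,d→0 1:h→1,d→2 2:h→2,d→3 3:h→3,d→4 4:h→4,d→5 5:h→6,d→5 6:h→6,d→6 (ε-aug+det+¬).
'hddddh': run [13, 12, 11, 10, 8, 6, 3] end={s2,s20,s8} — reject; 6/6 deletions ∈↓L.
1 minimals (antichain).

min(Σ*\↓L) = [hddddh].


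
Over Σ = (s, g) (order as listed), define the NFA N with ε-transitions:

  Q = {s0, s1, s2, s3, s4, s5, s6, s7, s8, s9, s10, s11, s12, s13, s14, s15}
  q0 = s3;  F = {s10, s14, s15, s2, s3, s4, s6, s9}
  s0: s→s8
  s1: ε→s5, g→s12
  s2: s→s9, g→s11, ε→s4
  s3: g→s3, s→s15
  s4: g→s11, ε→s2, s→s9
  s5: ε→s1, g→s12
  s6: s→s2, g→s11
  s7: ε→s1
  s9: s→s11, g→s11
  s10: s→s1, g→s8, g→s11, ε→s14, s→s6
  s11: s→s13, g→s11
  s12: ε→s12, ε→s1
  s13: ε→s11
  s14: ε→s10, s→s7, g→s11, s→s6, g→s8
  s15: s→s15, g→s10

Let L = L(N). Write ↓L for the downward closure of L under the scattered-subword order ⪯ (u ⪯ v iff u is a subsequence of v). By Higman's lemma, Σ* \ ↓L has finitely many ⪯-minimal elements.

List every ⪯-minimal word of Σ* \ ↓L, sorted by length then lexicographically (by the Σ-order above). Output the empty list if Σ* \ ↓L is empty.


|Q|=16, |F|=8, |δ|=35 (10 ε).
min D↑ (7 st, q0=0, F={4}): 0:s→1,g→0 1:s→1,g→2 2:s→3,g→4 3:s→5,g→4 4:s→4,g→4 5:s→6,g→4 6:s→4,g→4 [Hopcroft].
'sgg': N↓-sim [15, 14, 13, 6] end={s1,s11,s12,s13,s5,s8} rej; 3/3 del acc.
'sgssss': |S_i|=[15, 14, 13, 10, 5, 3, 2] end={s11,s13} ∉↓L; 6/6 deletions ∈↓L.
2 words, ⪯-incomp.

Antichain: [sgg, sgssss].


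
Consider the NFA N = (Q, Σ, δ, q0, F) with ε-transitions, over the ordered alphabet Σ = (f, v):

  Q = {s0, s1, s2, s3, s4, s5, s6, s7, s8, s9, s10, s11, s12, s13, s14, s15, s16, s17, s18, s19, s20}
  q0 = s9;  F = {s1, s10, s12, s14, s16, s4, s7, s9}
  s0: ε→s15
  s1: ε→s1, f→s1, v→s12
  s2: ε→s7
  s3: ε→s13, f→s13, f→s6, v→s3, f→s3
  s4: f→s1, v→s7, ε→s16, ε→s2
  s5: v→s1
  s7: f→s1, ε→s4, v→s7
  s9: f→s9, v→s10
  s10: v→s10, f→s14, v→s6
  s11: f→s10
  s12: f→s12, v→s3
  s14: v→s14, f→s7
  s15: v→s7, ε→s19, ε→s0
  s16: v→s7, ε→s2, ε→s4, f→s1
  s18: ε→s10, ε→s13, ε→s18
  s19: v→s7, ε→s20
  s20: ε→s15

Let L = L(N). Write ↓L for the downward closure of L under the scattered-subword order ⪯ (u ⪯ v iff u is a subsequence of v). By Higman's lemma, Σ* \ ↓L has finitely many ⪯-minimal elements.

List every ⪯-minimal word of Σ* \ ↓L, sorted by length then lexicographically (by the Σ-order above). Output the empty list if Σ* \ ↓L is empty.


A = [vfffvv].

|Q|=21, |F|=8, |δ|=41 (16 ε).
min D↑ (7 st, q0=0, F={6}): 0:f→0,v→1 1:f→2,v→1 2:f→3,v→2 3:f→4,v→3 4:f→4,v→5 5:f→5,v→6 6:f→6,v→6.
'vfffvv': |S_i|=[12, 11, 10, 9, 5, 4, 3] end={s13,s3,s6} ∉↓L; 6/6 del acc.
1 words, ⪯-incomp.


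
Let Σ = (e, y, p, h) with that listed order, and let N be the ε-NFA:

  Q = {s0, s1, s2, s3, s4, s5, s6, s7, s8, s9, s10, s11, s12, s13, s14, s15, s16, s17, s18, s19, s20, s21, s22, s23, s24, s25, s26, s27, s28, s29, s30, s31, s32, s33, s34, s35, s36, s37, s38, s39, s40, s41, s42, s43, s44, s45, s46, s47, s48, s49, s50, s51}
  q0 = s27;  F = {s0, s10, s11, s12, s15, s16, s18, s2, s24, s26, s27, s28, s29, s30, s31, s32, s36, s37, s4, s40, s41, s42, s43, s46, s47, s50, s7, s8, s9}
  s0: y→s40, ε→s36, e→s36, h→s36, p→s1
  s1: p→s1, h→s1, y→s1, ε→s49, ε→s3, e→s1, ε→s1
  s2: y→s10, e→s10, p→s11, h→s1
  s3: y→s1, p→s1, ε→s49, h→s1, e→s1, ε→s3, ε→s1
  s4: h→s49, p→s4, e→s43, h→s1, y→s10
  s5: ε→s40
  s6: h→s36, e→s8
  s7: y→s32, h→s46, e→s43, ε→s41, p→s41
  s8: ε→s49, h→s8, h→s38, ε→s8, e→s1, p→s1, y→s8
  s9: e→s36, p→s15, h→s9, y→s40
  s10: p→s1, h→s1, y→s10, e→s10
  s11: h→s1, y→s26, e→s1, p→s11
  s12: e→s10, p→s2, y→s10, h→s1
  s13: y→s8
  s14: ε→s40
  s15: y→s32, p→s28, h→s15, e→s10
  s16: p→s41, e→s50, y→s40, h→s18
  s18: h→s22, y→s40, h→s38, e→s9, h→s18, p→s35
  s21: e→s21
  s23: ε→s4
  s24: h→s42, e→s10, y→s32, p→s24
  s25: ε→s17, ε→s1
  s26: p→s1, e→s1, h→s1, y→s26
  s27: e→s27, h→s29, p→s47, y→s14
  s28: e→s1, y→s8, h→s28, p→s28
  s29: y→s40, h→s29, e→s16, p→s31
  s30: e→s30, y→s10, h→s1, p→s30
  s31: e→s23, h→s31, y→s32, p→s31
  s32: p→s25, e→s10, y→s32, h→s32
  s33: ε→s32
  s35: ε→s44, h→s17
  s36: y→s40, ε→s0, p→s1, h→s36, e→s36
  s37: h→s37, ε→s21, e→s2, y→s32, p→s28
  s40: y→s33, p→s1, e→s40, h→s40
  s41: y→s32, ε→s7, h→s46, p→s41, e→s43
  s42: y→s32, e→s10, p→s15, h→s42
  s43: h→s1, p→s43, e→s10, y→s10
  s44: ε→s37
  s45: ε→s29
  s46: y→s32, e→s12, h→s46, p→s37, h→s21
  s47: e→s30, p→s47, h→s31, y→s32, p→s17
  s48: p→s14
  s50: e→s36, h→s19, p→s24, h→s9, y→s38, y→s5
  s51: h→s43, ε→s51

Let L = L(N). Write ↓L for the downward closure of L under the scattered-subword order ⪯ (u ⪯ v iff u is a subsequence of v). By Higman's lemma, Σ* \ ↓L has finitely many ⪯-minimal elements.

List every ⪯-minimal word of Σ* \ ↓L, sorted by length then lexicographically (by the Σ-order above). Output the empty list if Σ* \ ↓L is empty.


|Q|=52, |F|=29, |δ|=162 (23 ε).
min D↑ (28 st, q0=0, F={5}): 0:e→0,y→1,p→2,h→3 1:e→1,y→4,p→5,h→1 2:e→6,y→4,p→2,h→7 3:e→8,y→1,p→7,h→3 4:e→9,y→4,p→5,h→4 5:e→5,y→5,p→5,h→5 6:e→6,y→9,p→6,h→5 7:e→10,y→4,p→7,h→7 8:e→11,y→1,p→12,h→13 9:e→9,y→9,p→5,h→5 10:e→14,y→9,p→10,h→5 11:e→15,y→1,p→16,h→17 12:e→14,y→4,p→12,h→18 13:e→17,y→1,p→19,h→13 14:e→9,y→9,p→14,h→5 15:e→15,y→1,p→5,h→15 16:e→9,y→4,p→16,h→20 17:e→15,y→1,p→21,h→17 18:e→22,y→4,p→19,h→18 19:e→23,y→4,p→24,h→19 20:e→9,y→4,p→21,h→20 21:e→9,y→4,p→24,h→21 22:e→9,y→9,p→23,h→5 23:e→9,y→9,p→25,h→5 24:e→5,y→26,p→24,h→24 25:e→5,y→27,p→25,h→5 26:e→5,y→26,p→5,h→26 27:e→5,y→27,p→5,h→5.
'yp': N↓-sim [44, 14, 5] end={s1,s17,s25,s3,s49} — reject; 2/2 single-dels accept.
'peh': run [44, 30, 13, 3] end={s1,s3,s49} — reject; 3/3 single-dels accept.
'yyeh': |S_i|=[44, 14, 11, 4, 3] end={s1,s3,s49} ∉↓L; 4/4 del acc.
'heeep': N↓-sim [44, 40, 38, 27, 12, 5] end={s1,s17,s25,s3,s49} — reject; 5/5 del acc.
'hehppe': |S_i|=[44, 40, 38, 29, 18, 10, 3] end={s1,s3,s49} ∉↓L; 6/6 single-dels accept.
5 minimals (antichain).

Antichain: [yp, peh, yyeh, heeep, hehppe].


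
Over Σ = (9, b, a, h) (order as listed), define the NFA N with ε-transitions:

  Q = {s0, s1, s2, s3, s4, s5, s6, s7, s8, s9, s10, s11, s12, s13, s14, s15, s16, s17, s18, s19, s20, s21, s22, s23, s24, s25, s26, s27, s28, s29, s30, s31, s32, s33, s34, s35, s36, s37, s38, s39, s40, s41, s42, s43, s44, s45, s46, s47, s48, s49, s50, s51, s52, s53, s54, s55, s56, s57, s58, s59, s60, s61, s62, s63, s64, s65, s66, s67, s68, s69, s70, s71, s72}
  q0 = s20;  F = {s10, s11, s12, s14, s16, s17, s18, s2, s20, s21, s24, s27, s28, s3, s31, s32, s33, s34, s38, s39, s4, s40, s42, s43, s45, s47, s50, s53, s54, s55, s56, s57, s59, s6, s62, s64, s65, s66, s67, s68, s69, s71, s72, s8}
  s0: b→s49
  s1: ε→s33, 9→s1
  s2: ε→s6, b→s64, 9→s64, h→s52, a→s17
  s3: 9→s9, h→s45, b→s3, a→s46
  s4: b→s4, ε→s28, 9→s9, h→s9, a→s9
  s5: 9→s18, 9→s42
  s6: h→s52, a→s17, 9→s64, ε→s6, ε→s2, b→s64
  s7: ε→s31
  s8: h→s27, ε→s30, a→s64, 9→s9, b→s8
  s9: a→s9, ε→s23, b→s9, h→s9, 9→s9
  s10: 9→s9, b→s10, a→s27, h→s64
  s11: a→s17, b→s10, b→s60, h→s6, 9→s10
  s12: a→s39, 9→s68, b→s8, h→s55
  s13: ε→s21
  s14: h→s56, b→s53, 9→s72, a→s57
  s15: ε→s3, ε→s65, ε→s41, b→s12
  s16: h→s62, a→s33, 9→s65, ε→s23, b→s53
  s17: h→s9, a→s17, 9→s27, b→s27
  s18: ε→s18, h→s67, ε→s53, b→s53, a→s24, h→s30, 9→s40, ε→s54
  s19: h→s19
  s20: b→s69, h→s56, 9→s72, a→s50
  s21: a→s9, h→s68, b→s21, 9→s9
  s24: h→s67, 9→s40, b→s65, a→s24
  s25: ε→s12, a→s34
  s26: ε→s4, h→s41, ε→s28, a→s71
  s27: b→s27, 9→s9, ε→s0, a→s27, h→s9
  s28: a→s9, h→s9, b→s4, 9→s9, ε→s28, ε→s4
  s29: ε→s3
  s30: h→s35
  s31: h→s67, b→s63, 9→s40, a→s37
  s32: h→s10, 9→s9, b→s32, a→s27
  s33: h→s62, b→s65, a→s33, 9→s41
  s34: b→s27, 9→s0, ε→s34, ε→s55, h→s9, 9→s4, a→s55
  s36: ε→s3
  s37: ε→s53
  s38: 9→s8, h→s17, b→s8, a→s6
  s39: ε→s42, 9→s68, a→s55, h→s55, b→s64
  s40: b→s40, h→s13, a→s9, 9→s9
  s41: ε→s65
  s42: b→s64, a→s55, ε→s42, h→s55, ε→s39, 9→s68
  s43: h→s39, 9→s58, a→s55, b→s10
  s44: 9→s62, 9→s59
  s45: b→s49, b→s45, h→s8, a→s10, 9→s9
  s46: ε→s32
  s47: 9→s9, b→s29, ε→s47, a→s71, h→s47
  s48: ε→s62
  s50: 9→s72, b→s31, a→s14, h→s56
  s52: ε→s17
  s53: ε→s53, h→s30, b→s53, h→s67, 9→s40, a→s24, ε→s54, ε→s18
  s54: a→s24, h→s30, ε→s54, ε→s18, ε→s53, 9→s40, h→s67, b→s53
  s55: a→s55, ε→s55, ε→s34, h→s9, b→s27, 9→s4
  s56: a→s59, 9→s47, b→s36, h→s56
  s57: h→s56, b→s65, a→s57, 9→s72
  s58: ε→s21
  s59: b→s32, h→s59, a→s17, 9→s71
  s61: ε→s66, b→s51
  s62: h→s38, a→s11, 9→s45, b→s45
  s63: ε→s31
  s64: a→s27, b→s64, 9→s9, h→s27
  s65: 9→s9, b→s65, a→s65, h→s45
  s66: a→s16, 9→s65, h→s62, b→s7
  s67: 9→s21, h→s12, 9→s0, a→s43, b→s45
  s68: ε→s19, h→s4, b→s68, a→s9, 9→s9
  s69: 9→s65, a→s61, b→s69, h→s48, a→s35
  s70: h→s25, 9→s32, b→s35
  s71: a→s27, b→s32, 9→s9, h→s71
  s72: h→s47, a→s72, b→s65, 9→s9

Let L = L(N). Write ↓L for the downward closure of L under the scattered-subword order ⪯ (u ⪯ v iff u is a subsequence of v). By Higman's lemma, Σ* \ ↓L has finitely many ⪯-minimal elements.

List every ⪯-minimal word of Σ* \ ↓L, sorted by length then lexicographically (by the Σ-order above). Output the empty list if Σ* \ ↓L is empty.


A = [99, hb9, ab9a, haah, bhhhh, aaab9].

|Q|=73, |F|=44, |δ|=251 (47 ε).
min D↑ (39 st, q0=0, F={5}): 0:9→1,b→2,a→3,h→4 1:9→5,b→6,a→1,h→7 2:9→6,b→2,a→8,h→9 3:9→1,b→10,a→11,h→4 4:9→7,b→12,a→13,h→4 5:9→5,b→5,a→5,h→5 6:9→5,b→6,a→6,h→14 7:9→5,b→12,a→15,h→7 8:9→6,b→10,a→16,h→9 9:9→14,b→14,a→17,h→18 10:9→19,b→10,a→20,h→21 11:9→1,b→20,a→22,h→4 12:9→5,b→12,a→23,h→14 13:9→15,b→23,a→24,h→13 14:9→5,b→14,a→25,h→26 15:9→5,b→23,a→27,h→15 16:9→6,b→20,a→28,h→9 17:9→25,b→25,a→24,h→29 18:9→26,b→26,a→29,h→24 19:9→5,b→19,a→5,h→30 20:9→19,b→20,a→31,h→21 21:9→30,b→14,a→32,h→33 22:9→1,b→6,a→22,h→4 23:9→5,b→23,a→27,h→25 24:9→27,b→27,a→24,h→5 25:9→5,b→25,a→27,h→34 26:9→5,b→26,a→34,h→27 27:9→5,b→27,a→27,h→5 28:9→6,b→6,a→28,h→9 29:9→34,b→34,a→24,h→24 30:9→5,b→30,a→5,h→35 31:9→19,b→6,a→31,h→21 32:9→30,b→25,a→36,h→37 33:9→35,b→26,a→37,h→36 34:9→5,b→34,a→27,h→27 35:9→5,b→35,a→5,h→38 36:9→38,b→27,a→36,h→5 37:9→35,b→34,a→36,h→36 38:9→5,b→38,a→5,h→5 [Hopcroft].
'99': |S_i|=[65, 28, 2] end={s23,s9} — reject; 2/2 single-dels accept.
'hb9': |S_i|=[65, 43, 22, 2] end={s23,s9} — reject; 3/3 del acc.
'ab9a': N↓-sim [65, 62, 42, 12, 2] end={s23,s9} — reject; 4/4 del acc.
'haah': run [65, 43, 28, 10, 2] end={s23,s9} — reject; 4/4 deletions ∈↓L.
'bhhhh': |S_i|=[65, 56, 34, 23, 13, 3] end={s19,s23,s9} — reject; 5/5 del acc.
'aaab9': run [65, 62, 55, 49, 25, 2] end={s23,s9} rej; 5/5 single-dels accept.
6 words, ⪯-incomp.


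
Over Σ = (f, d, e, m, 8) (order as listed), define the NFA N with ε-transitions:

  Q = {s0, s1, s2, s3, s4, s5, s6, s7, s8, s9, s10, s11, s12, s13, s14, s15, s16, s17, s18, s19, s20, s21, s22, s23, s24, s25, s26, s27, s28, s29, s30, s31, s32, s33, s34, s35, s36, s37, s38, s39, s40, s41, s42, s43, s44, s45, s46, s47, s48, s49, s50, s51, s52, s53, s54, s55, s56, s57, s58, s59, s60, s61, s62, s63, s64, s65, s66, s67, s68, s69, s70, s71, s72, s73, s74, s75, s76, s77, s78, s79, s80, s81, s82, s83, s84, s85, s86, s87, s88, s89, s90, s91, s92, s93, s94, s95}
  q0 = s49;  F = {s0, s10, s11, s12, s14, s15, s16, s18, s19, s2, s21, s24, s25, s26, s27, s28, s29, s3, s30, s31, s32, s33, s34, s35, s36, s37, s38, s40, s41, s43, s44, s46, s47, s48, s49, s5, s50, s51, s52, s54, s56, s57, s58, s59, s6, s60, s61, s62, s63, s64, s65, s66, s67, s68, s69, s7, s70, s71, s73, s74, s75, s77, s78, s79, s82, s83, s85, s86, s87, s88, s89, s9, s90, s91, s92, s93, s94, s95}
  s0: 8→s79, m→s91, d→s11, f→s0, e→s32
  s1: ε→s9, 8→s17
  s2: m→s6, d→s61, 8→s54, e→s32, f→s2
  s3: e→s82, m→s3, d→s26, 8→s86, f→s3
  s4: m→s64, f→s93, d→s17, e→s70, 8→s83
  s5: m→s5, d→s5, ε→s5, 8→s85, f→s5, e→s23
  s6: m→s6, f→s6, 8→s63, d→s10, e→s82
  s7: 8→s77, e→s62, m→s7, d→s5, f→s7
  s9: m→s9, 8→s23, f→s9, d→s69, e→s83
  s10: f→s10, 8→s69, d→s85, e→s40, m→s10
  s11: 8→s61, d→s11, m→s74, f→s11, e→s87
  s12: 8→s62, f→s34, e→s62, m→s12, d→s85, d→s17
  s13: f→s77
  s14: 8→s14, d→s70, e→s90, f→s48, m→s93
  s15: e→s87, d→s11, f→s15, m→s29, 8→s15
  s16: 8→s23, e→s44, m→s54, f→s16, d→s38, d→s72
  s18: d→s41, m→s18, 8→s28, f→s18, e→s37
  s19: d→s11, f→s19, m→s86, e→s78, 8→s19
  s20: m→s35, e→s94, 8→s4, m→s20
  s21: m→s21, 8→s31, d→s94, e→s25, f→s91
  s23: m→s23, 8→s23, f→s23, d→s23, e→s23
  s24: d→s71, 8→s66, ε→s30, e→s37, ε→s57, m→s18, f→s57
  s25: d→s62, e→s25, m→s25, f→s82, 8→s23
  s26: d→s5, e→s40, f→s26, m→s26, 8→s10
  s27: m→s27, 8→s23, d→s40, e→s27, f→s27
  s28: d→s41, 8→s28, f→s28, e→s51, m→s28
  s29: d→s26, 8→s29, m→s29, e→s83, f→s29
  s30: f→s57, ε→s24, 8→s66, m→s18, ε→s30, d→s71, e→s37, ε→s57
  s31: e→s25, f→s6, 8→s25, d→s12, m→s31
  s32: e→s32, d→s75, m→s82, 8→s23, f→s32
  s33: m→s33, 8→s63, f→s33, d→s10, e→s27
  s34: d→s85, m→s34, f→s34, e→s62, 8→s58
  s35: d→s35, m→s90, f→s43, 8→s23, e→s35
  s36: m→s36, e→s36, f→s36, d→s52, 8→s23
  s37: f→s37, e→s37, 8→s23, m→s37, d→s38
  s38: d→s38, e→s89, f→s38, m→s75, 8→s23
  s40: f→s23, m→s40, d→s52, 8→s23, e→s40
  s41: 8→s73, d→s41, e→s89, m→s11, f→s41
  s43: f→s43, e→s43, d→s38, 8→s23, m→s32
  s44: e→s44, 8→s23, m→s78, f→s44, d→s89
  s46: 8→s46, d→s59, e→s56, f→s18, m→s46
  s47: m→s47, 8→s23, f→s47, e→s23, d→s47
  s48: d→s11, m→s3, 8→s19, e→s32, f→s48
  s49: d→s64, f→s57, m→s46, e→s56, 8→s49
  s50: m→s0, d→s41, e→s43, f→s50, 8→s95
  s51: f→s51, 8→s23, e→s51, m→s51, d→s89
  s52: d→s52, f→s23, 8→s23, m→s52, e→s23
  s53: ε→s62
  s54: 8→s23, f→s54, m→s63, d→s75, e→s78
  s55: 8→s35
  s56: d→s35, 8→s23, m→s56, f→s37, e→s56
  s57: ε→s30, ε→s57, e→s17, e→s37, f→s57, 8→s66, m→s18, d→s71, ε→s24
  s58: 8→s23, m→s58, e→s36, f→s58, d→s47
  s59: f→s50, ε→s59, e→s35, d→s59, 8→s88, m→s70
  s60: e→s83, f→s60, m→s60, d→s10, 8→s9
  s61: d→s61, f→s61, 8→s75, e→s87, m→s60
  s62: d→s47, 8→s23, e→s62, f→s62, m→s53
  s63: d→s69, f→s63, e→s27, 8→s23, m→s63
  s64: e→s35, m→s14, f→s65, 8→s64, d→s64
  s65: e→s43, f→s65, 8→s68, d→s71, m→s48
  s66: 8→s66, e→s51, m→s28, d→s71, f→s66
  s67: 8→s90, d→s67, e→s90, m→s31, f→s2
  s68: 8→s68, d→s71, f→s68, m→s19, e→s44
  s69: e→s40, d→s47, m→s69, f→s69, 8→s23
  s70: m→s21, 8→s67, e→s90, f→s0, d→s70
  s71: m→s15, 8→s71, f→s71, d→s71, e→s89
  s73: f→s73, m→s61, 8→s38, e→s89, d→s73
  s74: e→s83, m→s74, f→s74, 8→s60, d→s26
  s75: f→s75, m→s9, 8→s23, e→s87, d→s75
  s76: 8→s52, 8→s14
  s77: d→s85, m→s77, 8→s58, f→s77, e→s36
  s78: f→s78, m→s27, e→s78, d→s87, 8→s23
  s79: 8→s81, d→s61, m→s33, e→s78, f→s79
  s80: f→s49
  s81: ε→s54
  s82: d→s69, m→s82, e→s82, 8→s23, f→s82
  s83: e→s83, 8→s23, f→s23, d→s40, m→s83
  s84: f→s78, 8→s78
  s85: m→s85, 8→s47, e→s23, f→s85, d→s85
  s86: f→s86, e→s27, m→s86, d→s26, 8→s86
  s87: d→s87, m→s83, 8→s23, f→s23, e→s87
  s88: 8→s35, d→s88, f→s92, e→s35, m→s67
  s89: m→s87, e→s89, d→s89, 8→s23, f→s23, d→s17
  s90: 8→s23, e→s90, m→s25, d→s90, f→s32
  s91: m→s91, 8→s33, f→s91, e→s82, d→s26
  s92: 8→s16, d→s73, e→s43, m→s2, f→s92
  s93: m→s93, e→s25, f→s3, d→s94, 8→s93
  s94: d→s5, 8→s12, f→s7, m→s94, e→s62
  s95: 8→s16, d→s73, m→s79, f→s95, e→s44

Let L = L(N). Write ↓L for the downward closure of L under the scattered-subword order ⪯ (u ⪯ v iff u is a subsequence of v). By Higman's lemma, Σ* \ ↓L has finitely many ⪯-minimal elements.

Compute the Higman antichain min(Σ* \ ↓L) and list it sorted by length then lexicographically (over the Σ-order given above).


A = [e8, fdef, f8edf, md888, dmmdde].

|Q|=96, |F|=78, |δ|=429 (13 ε).
min D↑ (77 st, q0=0, F={12}): 0:f→1,d→2,e→3,m→4,8→0 1:f→1,d→5,e→6,m→7,8→8 2:f→9,d→2,e→10,m→11,8→2 3:f→6,d→10,e→3,m→3,8→12 4:f→7,d→13,e→3,m→4,8→4 5:f→5,d→5,e→14,m→15,8→5 6:f→6,d→16,e→6,m→6,8→12 7:f→7,d→17,e→6,m→7,8→18 8:f→8,d→5,e→19,m→18,8→8 9:f→9,d→5,e→20,m→21,8→22 10:f→20,d→10,e→10,m→23,8→12 11:f→21,d→24,e→23,m→25,8→11 12:f→12,d→12,e→12,m→12,8→12 13:f→26,d→13,e→10,m→24,8→27 14:f→12,d→14,e→14,m→28,8→12 15:f→15,d→29,e→28,m→30,8→15 16:f→16,d→16,e→14,m→31,8→12 17:f→17,d→17,e→14,m→29,8→32 18:f→18,d→17,e→19,m→18,8→18 19:f→19,d→14,e→19,m→19,8→12 20:f→20,d→16,e→20,m→33,8→12 21:f→21,d→29,e→33,m→34,8→35 22:f→22,d→5,e→36,m→35,8→22 23:f→33,d→23,e→23,m→37,8→12 24:f→38,d→24,e→23,m→39,8→40 25:f→34,d→41,e→37,m→25,8→25 26:f→26,d→17,e→20,m→38,8→42 27:f→43,d→27,e→10,m→40,8→10 28:f→12,d→28,e→28,m→44,8→12 29:f→29,d→29,e→28,m→45,8→46 30:f→30,d→47,e→44,m→30,8→30 31:f→31,d→31,e→28,m→48,8→12 32:f→32,d→32,e→14,m→46,8→16 33:f→33,d→31,e→33,m→49,8→12 34:f→34,d→47,e→49,m→34,8→50 35:f→35,d→29,e→51,m→50,8→35 36:f→36,d→14,e→36,m→51,8→12 37:f→49,d→52,e→37,m→37,8→12 38:f→38,d→29,e→33,m→53,8→54 39:f→53,d→41,e→37,m→39,8→55 40:f→56,d→40,e→23,m→55,8→23 41:f→57,d→58,e→52,m→41,8→59 42:f→42,d→32,e→36,m→54,8→60 43:f→43,d→32,e→20,m→56,8→60 44:f→12,d→61,e→44,m→44,8→12 45:f→45,d→47,e→44,m→45,8→62 46:f→46,d→46,e→28,m→62,8→31 47:f→47,d→58,e→61,m→47,8→63 48:f→48,d→64,e→44,m→48,8→12 49:f→49,d→64,e→49,m→49,8→12 50:f→50,d→47,e→65,m→50,8→50 51:f→51,d→28,e→51,m→65,8→12 52:f→52,d→66,e→52,m→52,8→12 53:f→53,d→47,e→49,m→53,8→67 54:f→54,d→46,e→51,m→67,8→68 55:f→69,d→59,e→37,m→55,8→37 56:f→56,d→46,e→33,m→69,8→68 57:f→57,d→58,e→52,m→57,8→70 58:f→58,d→58,e→12,m→58,8→71 59:f→72,d→71,e→52,m→59,8→52 60:f→60,d→16,e→36,m→68,8→12 61:f→12,d→73,e→61,m→61,8→12 62:f→62,d→63,e→44,m→62,8→48 63:f→63,d→71,e→61,m→63,8→64 64:f→64,d→66,e→61,m→64,8→12 65:f→65,d→61,e→65,m→65,8→12 66:f→66,d→66,e→12,m→66,8→12 67:f→67,d→63,e→65,m→67,8→74 68:f→68,d→31,e→51,m→74,8→12 69:f→69,d→63,e→49,m→69,8→74 70:f→70,d→71,e→75,m→70,8→76 71:f→71,d→71,e→12,m→71,8→66 72:f→72,d→71,e→52,m→72,8→76 73:f→12,d→73,e→12,m→73,8→12 74:f→74,d→64,e→65,m→74,8→12 75:f→75,d→73,e→75,m→75,8→12 76:f→76,d→66,e→75,m→76,8→12.
'e8': N↓-sim [83, 27, 1] end={s23} ∉↓L; 2/2 deletions ∈↓L.
'fdef': run [83, 66, 26, 7, 1] end={s23} rej; 4/4 del acc.
'f8edf': run [83, 66, 45, 12, 7, 1] end={s23} rej; 5/5 deletions ∈↓L.
'md888': |S_i|=[83, 74, 60, 47, 30, 1] end={s23} rej; 5/5 deletions ∈↓L.
'dmmdde': run [83, 72, 54, 36, 19, 6, 1] end={s23} rej; 6/6 deletions ∈↓L.
5 obstructions.
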